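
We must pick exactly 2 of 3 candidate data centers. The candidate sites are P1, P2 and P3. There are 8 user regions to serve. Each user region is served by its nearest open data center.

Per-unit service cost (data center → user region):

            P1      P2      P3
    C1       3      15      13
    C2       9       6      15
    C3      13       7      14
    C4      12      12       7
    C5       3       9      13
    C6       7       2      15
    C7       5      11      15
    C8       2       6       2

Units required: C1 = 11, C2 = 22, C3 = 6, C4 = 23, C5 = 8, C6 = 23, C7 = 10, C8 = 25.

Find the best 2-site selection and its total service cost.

Choose P1 and P2; total service cost 653.

With exactly 2 open, each user region uses its cheapest among the chosen.
{P1, P2}: C1→P1 3·11=33, C2→P2 6·22=132, C3→P2 7·6=42, C4→P1 12·23=276, C5→P1 3·8=24, C6→P2 2·23=46, C7→P1 5·10=50, C8→P1 2·25=50. Service cost 653.
{P1, P3}: service cost 755
{P2, P3}: service cost 756
Among all 3 size-2 choices, {P1, P2} is lowest.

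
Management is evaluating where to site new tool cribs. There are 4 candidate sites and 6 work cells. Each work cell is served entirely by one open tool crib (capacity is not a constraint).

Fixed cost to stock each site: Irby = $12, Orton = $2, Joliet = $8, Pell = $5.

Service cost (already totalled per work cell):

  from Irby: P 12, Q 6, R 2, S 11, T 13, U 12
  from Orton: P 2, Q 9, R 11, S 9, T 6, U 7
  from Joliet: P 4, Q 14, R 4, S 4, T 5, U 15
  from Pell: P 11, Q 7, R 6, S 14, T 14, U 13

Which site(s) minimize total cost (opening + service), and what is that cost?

For any fixed open set, each work cell goes to its cheapest open site; total = fixed + service.
{Orton, Joliet}: P→Orton 2, Q→Orton 9, R→Joliet 4, S→Joliet 4, T→Joliet 5, U→Orton 7. Service 31; fixed 10; total 41.
{Orton, Joliet, Pell}: service 29 + fixed 15 = 44
{Orton, Pell}: service 37 + fixed 7 = 44
{Irby, Orton, Joliet, Pell}: P→Orton 2, Q→Irby 6, R→Irby 2, S→Joliet 4, T→Joliet 5, U→Orton 7. Service 26; fixed 27; total 53.
No other subset beats 41.

Open Orton and Joliet; minimum total cost 41.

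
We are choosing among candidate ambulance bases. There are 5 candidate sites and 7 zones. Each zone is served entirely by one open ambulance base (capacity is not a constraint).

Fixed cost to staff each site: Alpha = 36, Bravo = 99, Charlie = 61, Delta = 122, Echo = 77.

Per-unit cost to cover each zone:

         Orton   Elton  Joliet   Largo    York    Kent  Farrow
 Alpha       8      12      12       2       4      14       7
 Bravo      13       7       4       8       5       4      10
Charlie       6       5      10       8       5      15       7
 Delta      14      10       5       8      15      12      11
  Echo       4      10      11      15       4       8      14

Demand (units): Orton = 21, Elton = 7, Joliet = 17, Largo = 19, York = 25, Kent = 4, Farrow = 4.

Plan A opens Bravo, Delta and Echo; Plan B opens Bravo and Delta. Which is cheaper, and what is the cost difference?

Plan A is cheaper by 137.

Plan A: {Bravo, Delta, Echo}: Orton→Echo 4·21=84, Elton→Bravo 7·7=49, Joliet→Bravo 4·17=68, Largo→Bravo 8·19=152, York→Echo 4·25=100, Kent→Bravo 4·4=16, Farrow→Bravo 10·4=40. Service 509; fixed 298; total 807.
Plan B: {Bravo, Delta}: Orton→Bravo 13·21=273, Elton→Bravo 7·7=49, Joliet→Bravo 4·17=68, Largo→Bravo 8·19=152, York→Bravo 5·25=125, Kent→Bravo 4·4=16, Farrow→Bravo 10·4=40. Service 723; fixed 221; total 944.
Difference: |807 − 944| = 137.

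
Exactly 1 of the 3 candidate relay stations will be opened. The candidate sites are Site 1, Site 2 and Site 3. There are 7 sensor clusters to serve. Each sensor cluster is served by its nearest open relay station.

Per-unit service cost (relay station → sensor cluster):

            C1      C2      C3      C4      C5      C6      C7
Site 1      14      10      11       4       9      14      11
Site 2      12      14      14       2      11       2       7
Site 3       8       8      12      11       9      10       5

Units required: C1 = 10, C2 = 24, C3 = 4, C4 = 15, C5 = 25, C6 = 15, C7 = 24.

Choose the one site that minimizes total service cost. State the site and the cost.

Choose Site 3 only; total service cost 980.

With exactly 1 open, each sensor cluster uses its cheapest among the chosen.
{Site 3}: C1→Site 3 8·10=80, C2→Site 3 8·24=192, C3→Site 3 12·4=48, C4→Site 3 11·15=165, C5→Site 3 9·25=225, C6→Site 3 10·15=150, C7→Site 3 5·24=120. Service cost 980.
{Site 2}: service cost 1015
{Site 1}: service cost 1183
Among all 3 size-1 choices, {Site 3} is lowest.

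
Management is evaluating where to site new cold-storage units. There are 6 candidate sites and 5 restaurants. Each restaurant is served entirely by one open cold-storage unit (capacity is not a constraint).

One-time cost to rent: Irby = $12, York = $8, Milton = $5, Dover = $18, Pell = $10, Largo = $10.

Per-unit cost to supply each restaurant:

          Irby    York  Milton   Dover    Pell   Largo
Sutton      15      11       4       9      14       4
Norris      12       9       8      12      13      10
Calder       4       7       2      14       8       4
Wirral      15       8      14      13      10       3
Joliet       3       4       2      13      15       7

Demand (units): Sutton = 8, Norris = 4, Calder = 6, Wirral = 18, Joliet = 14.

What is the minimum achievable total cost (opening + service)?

Minimum total cost: 173

For any fixed open set, each restaurant goes to its cheapest open site; total = fixed + service.
{Milton, Largo}: Sutton→Milton 4·8=32, Norris→Milton 8·4=32, Calder→Milton 2·6=12, Wirral→Largo 3·18=54, Joliet→Milton 2·14=28. Service 158; fixed 15; total 173.
{York, Milton, Largo}: service 158 + fixed 23 = 181
{Milton, Pell, Largo}: Sutton→Milton 4·8=32, Norris→Milton 8·4=32, Calder→Milton 2·6=12, Wirral→Largo 3·18=54, Joliet→Milton 2·14=28. Service 158; fixed 25; total 183.
{Irby, York, Milton, Dover, Pell, Largo}: service 158 + fixed 63 = 221
No other subset beats 173.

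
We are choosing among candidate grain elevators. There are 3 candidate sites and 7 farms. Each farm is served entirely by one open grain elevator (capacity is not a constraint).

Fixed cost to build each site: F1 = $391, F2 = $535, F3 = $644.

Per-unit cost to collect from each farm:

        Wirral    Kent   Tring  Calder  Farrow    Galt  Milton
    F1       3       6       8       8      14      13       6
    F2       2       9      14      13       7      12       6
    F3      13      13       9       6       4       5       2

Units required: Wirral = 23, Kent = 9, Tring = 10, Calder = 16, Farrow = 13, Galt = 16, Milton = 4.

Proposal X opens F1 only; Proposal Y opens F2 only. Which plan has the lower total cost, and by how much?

Proposal X is cheaper by 181.

Proposal X: {F1}: Wirral→F1 3·23=69, Kent→F1 6·9=54, Tring→F1 8·10=80, Calder→F1 8·16=128, Farrow→F1 14·13=182, Galt→F1 13·16=208, Milton→F1 6·4=24. Service 745; fixed 391; total 1136.
Proposal Y: {F2}: Wirral→F2 2·23=46, Kent→F2 9·9=81, Tring→F2 14·10=140, Calder→F2 13·16=208, Farrow→F2 7·13=91, Galt→F2 12·16=192, Milton→F2 6·4=24. Service 782; fixed 535; total 1317.
Difference: |1136 − 1317| = 181.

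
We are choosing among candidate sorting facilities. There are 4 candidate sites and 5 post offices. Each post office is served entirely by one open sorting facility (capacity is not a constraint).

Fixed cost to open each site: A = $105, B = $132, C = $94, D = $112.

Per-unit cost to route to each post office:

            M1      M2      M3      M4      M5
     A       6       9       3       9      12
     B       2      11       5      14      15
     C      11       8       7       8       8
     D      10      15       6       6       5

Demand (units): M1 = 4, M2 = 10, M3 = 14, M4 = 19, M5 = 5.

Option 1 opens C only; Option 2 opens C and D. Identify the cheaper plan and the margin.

Option 1: {C}: M1→C 11·4=44, M2→C 8·10=80, M3→C 7·14=98, M4→C 8·19=152, M5→C 8·5=40. Service 414; fixed 94; total 508.
Option 2: {C, D}: M1→D 10·4=40, M2→C 8·10=80, M3→D 6·14=84, M4→D 6·19=114, M5→D 5·5=25. Service 343; fixed 206; total 549.
Difference: |508 − 549| = 41.

Option 1 is cheaper by 41.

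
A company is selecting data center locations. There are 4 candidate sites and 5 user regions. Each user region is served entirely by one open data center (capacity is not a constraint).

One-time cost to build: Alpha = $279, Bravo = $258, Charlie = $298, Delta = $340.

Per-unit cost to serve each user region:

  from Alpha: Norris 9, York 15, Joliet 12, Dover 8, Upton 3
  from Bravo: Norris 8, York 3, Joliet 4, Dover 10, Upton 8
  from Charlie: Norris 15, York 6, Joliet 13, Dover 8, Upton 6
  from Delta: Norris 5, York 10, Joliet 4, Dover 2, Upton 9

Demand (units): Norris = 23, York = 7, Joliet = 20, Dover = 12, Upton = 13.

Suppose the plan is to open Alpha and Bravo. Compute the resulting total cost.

Total cost: 957

Each user region is assigned to its cheapest site among the open ones.
{Alpha, Bravo}: Norris→Bravo 8·23=184, York→Bravo 3·7=21, Joliet→Bravo 4·20=80, Dover→Alpha 8·12=96, Upton→Alpha 3·13=39. Service 420; fixed 537; total 957.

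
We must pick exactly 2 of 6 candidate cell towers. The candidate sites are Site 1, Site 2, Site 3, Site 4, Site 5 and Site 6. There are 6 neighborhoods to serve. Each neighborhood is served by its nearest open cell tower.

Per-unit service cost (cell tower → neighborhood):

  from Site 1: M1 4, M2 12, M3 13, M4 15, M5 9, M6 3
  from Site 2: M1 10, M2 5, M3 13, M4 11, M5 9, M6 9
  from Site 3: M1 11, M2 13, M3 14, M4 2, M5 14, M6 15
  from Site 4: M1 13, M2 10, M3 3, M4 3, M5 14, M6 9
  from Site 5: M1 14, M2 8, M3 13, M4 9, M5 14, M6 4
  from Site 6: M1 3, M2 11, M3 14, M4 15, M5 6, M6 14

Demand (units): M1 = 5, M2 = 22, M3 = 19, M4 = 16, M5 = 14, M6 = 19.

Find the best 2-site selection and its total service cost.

With exactly 2 open, each neighborhood uses its cheapest among the chosen.
{Site 1, Site 4}: M1→Site 1 4·5=20, M2→Site 4 10·22=220, M3→Site 4 3·19=57, M4→Site 4 3·16=48, M5→Site 1 9·14=126, M6→Site 1 3·19=57. Service cost 528.
{Site 2, Site 4}: service cost 562
{Site 4, Site 6}: service cost 595
Among all 15 size-2 choices, {Site 1, Site 4} is lowest.

Choose Site 1 and Site 4; total service cost 528.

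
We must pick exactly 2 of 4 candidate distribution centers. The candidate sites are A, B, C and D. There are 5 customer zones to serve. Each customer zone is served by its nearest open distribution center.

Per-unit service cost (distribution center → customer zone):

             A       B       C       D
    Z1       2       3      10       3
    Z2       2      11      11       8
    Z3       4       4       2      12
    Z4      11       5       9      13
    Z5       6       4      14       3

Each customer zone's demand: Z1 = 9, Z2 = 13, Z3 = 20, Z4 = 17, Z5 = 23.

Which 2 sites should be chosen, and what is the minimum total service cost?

With exactly 2 open, each customer zone uses its cheapest among the chosen.
{A, B}: Z1→A 2·9=18, Z2→A 2·13=26, Z3→A 4·20=80, Z4→B 5·17=85, Z5→B 4·23=92. Service cost 301.
{B, D}: service cost 365
{A, C}: service cost 375
Among all 6 size-2 choices, {A, B} is lowest.

Choose A and B; total service cost 301.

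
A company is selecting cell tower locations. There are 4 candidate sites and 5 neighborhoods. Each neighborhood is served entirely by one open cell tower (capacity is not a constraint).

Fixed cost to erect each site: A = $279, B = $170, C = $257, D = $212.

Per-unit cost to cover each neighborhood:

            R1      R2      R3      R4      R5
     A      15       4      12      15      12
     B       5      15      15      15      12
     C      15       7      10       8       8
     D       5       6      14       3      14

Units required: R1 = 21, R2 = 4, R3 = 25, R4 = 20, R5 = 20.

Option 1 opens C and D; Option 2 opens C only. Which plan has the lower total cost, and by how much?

Option 1 is cheaper by 102.

Option 1: {C, D}: R1→D 5·21=105, R2→D 6·4=24, R3→C 10·25=250, R4→D 3·20=60, R5→C 8·20=160. Service 599; fixed 469; total 1068.
Option 2: {C}: R1→C 15·21=315, R2→C 7·4=28, R3→C 10·25=250, R4→C 8·20=160, R5→C 8·20=160. Service 913; fixed 257; total 1170.
Difference: |1068 − 1170| = 102.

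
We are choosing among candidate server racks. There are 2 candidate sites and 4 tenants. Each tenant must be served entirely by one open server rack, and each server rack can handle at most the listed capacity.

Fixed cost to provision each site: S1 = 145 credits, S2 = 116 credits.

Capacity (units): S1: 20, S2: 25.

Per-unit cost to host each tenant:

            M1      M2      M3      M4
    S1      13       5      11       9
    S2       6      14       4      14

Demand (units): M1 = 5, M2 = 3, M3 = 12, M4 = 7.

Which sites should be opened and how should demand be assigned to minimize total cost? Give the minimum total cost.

Minimum total cost: 417

Open {S1, S2}: M1→S2 6·5=30, M2→S1 5·3=15, M3→S2 4·12=48, M4→S1 9·7=63.
Loads: S1 carries 10/20, S2 carries 17/25. Service 156; fixed 261; total 417.
Next best feasible plan costs 444.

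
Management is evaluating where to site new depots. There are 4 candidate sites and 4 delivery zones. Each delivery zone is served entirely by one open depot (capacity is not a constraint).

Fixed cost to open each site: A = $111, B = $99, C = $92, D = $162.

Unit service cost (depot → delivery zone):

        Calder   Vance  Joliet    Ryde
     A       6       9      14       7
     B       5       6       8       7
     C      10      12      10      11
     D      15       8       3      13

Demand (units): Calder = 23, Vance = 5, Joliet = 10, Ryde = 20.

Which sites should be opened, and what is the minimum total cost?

Open B only; minimum total cost 464.

For any fixed open set, each delivery zone goes to its cheapest open site; total = fixed + service.
{B}: Calder→B 5·23=115, Vance→B 6·5=30, Joliet→B 8·10=80, Ryde→B 7·20=140. Service 365; fixed 99; total 464.
{B, C}: Calder→B 5·23=115, Vance→B 6·5=30, Joliet→B 8·10=80, Ryde→B 7·20=140. Service 365; fixed 191; total 556.
{A}: service 463 + fixed 111 = 574
{A, B, C, D}: Calder→B 5·23=115, Vance→B 6·5=30, Joliet→D 3·10=30, Ryde→A 7·20=140. Service 315; fixed 464; total 779.
(All 15 nonempty subsets were checked; B only is lowest.)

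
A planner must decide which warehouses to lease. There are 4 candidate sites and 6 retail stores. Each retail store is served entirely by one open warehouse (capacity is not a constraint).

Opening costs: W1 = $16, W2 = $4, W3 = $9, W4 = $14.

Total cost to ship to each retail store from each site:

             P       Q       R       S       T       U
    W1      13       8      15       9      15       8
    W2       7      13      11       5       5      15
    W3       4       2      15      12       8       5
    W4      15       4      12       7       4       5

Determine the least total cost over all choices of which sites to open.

Minimum total cost: 45

For any fixed open set, each retail store goes to its cheapest open site; total = fixed + service.
{W2, W3}: P→W3 4, Q→W3 2, R→W2 11, S→W2 5, T→W2 5, U→W3 5. Service 32; fixed 13; total 45.
{W2, W4}: service 36 + fixed 18 = 54
{W3}: P→W3 4, Q→W3 2, R→W3 15, S→W3 12, T→W3 8, U→W3 5. Service 46; fixed 9; total 55.
{W1, W2, W3, W4}: service 31 + fixed 43 = 74
No other subset beats 45.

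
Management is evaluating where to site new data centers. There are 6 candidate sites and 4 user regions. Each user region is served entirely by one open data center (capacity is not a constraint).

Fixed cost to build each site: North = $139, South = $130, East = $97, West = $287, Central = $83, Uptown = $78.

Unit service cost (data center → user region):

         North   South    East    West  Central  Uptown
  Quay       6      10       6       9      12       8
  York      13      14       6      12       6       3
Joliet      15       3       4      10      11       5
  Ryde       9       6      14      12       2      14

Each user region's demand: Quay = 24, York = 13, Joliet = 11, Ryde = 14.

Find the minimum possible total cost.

For any fixed open set, each user region goes to its cheapest open site; total = fixed + service.
{East, Central}: Quay→East 6·24=144, York→East 6·13=78, Joliet→East 4·11=44, Ryde→Central 2·14=28. Service 294; fixed 180; total 474.
{Central, Uptown}: Quay→Uptown 8·24=192, York→Uptown 3·13=39, Joliet→Uptown 5·11=55, Ryde→Central 2·14=28. Service 314; fixed 161; total 475.
{East, Central, Uptown}: service 255 + fixed 258 = 513
{North, South, East, West, Central, Uptown}: service 244 + fixed 814 = 1058
No other subset beats 474.

Minimum total cost: 474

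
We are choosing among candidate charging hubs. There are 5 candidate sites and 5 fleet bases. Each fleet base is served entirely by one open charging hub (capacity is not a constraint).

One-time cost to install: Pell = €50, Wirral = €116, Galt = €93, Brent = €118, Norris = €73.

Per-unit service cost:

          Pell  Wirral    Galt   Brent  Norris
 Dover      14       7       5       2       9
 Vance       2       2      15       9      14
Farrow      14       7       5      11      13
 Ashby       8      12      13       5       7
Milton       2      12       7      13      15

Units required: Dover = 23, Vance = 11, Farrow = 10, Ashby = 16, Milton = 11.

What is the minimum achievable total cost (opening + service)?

For any fixed open set, each fleet base goes to its cheapest open site; total = fixed + service.
{Pell, Brent}: Dover→Brent 2·23=46, Vance→Pell 2·11=22, Farrow→Brent 11·10=110, Ashby→Brent 5·16=80, Milton→Pell 2·11=22. Service 280; fixed 168; total 448.
{Pell, Galt}: service 337 + fixed 143 = 480
{Pell, Galt, Brent}: Dover→Brent 2·23=46, Vance→Pell 2·11=22, Farrow→Galt 5·10=50, Ashby→Brent 5·16=80, Milton→Pell 2·11=22. Service 220; fixed 261; total 481.
{Pell, Wirral, Galt, Brent, Norris}: Dover→Brent 2·23=46, Vance→Pell 2·11=22, Farrow→Galt 5·10=50, Ashby→Brent 5·16=80, Milton→Pell 2·11=22. Service 220; fixed 450; total 670.
No other subset beats 448.

Minimum total cost: 448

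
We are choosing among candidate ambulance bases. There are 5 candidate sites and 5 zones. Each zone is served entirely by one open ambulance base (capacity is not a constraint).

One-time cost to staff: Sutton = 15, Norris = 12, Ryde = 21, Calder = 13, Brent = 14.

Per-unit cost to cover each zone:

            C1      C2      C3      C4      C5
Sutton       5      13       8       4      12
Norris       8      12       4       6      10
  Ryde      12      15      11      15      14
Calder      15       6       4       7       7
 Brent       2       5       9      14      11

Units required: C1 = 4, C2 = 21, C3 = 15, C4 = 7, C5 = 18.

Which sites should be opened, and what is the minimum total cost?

For any fixed open set, each zone goes to its cheapest open site; total = fixed + service.
{Sutton, Calder, Brent}: C1→Brent 2·4=8, C2→Brent 5·21=105, C3→Calder 4·15=60, C4→Sutton 4·7=28, C5→Calder 7·18=126. Service 327; fixed 42; total 369.
{Calder, Brent}: service 348 + fixed 27 = 375
{Norris, Calder, Brent}: service 341 + fixed 39 = 380
{Sutton, Norris, Ryde, Calder, Brent}: C1→Brent 2·4=8, C2→Brent 5·21=105, C3→Norris 4·15=60, C4→Sutton 4·7=28, C5→Calder 7·18=126. Service 327; fixed 75; total 402.
No other subset beats 369.

Open Sutton, Calder and Brent; minimum total cost 369.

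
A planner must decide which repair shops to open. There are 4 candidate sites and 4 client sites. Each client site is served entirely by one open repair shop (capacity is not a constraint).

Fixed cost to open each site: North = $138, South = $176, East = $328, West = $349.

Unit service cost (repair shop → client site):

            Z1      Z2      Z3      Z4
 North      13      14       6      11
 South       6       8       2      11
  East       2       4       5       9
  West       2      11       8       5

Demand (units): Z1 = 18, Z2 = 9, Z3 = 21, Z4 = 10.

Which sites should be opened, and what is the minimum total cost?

Open South only; minimum total cost 508.

For any fixed open set, each client site goes to its cheapest open site; total = fixed + service.
{South}: Z1→South 6·18=108, Z2→South 8·9=72, Z3→South 2·21=42, Z4→South 11·10=110. Service 332; fixed 176; total 508.
{East}: service 267 + fixed 328 = 595
{North, South}: service 332 + fixed 314 = 646
{North, South, East, West}: Z1→East 2·18=36, Z2→East 4·9=36, Z3→South 2·21=42, Z4→West 5·10=50. Service 164; fixed 991; total 1155.
(All 15 nonempty subsets were checked; South only is lowest.)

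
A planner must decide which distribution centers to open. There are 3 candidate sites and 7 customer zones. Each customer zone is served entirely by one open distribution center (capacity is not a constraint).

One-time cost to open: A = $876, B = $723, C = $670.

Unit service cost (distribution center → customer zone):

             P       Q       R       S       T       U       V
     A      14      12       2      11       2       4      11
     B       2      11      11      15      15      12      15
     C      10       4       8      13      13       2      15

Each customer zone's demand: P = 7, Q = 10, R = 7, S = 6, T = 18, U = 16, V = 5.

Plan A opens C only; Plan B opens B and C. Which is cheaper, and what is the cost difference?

Plan A: {C}: P→C 10·7=70, Q→C 4·10=40, R→C 8·7=56, S→C 13·6=78, T→C 13·18=234, U→C 2·16=32, V→C 15·5=75. Service 585; fixed 670; total 1255.
Plan B: {B, C}: P→B 2·7=14, Q→C 4·10=40, R→C 8·7=56, S→C 13·6=78, T→C 13·18=234, U→C 2·16=32, V→B 15·5=75. Service 529; fixed 1393; total 1922.
Difference: |1255 − 1922| = 667.

Plan A is cheaper by 667.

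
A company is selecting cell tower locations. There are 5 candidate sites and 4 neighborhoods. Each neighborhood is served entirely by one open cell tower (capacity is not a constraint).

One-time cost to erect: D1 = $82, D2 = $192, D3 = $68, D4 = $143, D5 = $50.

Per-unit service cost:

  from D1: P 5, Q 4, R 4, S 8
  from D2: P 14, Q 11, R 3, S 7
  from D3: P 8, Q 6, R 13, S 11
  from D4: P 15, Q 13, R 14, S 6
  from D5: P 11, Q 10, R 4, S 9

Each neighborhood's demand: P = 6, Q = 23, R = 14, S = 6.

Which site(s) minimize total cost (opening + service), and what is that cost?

Open D1 only; minimum total cost 308.

For any fixed open set, each neighborhood goes to its cheapest open site; total = fixed + service.
{D1}: P→D1 5·6=30, Q→D1 4·23=92, R→D1 4·14=56, S→D1 8·6=48. Service 226; fixed 82; total 308.
{D1, D5}: P→D1 5·6=30, Q→D1 4·23=92, R→D1 4·14=56, S→D1 8·6=48. Service 226; fixed 132; total 358.
{D1, D3}: service 226 + fixed 150 = 376
{D1, D2, D3, D4, D5}: P→D1 5·6=30, Q→D1 4·23=92, R→D2 3·14=42, S→D4 6·6=36. Service 200; fixed 535; total 735.
No other subset beats 308.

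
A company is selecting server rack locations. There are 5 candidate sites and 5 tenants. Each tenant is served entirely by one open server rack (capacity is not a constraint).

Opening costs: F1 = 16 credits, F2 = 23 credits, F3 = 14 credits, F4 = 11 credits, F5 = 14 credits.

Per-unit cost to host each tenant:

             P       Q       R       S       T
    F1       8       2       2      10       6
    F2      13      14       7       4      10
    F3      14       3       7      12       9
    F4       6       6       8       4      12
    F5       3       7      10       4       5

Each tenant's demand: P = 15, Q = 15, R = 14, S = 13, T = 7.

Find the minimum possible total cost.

Minimum total cost: 220

For any fixed open set, each tenant goes to its cheapest open site; total = fixed + service.
{F1, F5}: P→F5 3·15=45, Q→F1 2·15=30, R→F1 2·14=28, S→F5 4·13=52, T→F5 5·7=35. Service 190; fixed 30; total 220.
{F1, F4, F5}: service 190 + fixed 41 = 231
{F1, F3, F5}: service 190 + fixed 44 = 234
{F1, F2, F3, F4, F5}: P→F5 3·15=45, Q→F1 2·15=30, R→F1 2·14=28, S→F2 4·13=52, T→F5 5·7=35. Service 190; fixed 78; total 268.
No other subset beats 220.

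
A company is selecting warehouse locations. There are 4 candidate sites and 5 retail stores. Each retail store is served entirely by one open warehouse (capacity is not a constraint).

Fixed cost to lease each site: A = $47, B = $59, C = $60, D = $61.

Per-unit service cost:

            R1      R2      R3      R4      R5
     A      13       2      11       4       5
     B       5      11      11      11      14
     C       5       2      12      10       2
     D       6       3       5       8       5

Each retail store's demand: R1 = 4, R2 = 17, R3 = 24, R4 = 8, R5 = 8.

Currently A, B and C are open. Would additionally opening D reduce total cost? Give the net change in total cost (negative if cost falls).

Yes — net change −83 (cost falls by 83).

Current service cost with {A, B, C}: 366.
Adding D: each retail store re-picks its cheapest; new service cost 222, saving 144.
Extra fixed cost: 61. Net change = 61 − 144 = -83.
(Totals: 532 → 449.)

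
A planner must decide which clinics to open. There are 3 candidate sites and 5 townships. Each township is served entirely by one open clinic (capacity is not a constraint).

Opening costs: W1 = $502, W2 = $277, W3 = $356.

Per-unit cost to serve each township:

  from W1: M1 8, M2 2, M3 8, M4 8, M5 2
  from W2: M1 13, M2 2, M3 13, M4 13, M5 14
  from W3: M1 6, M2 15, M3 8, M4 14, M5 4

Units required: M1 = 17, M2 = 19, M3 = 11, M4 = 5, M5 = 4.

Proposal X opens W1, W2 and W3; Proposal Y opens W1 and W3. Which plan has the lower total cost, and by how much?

Proposal X: {W1, W2, W3}: M1→W3 6·17=102, M2→W1 2·19=38, M3→W1 8·11=88, M4→W1 8·5=40, M5→W1 2·4=8. Service 276; fixed 1135; total 1411.
Proposal Y: {W1, W3}: M1→W3 6·17=102, M2→W1 2·19=38, M3→W1 8·11=88, M4→W1 8·5=40, M5→W1 2·4=8. Service 276; fixed 858; total 1134.
Difference: |1411 − 1134| = 277.

Proposal Y is cheaper by 277.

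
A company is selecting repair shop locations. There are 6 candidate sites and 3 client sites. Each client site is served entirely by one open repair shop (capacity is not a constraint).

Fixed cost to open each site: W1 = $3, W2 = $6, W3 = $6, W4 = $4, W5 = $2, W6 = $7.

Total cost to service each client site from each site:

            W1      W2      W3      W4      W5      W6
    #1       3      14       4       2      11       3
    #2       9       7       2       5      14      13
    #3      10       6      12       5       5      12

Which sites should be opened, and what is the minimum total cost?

For any fixed open set, each client site goes to its cheapest open site; total = fixed + service.
{W4}: #1→W4 2, #2→W4 5, #3→W4 5. Service 12; fixed 4; total 16.
{W4, W5}: service 12 + fixed 6 = 18
{W1, W4}: #1→W4 2, #2→W4 5, #3→W4 5. Service 12; fixed 7; total 19.
{W1, W2, W3, W4, W5, W6}: #1→W4 2, #2→W3 2, #3→W4 5. Service 9; fixed 28; total 37.
No other subset beats 16.

Open W4 only; minimum total cost 16.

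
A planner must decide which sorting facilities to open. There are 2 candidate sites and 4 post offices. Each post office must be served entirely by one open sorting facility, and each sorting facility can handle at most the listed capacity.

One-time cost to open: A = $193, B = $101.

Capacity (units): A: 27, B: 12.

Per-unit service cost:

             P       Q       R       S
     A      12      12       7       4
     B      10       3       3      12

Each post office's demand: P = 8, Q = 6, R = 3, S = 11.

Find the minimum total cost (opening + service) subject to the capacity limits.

Open {A, B}: P→A 12·8=96, Q→B 3·6=18, R→B 3·3=9, S→A 4·11=44.
Loads: A carries 19/27, B carries 9/12. Service 167; fixed 294; total 461.
Next best feasible plan costs 473.

Minimum total cost: 461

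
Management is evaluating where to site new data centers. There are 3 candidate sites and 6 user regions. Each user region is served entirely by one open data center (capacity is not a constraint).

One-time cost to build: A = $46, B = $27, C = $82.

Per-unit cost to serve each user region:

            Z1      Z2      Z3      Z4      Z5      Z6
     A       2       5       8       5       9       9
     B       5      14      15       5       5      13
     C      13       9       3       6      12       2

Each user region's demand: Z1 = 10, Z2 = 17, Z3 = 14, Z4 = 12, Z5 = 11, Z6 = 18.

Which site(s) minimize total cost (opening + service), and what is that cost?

Open A, B and C; minimum total cost 453.

For any fixed open set, each user region goes to its cheapest open site; total = fixed + service.
{A, B, C}: Z1→A 2·10=20, Z2→A 5·17=85, Z3→C 3·14=42, Z4→A 5·12=60, Z5→B 5·11=55, Z6→C 2·18=36. Service 298; fixed 155; total 453.
{A, C}: service 342 + fixed 128 = 470
{B, C}: service 396 + fixed 109 = 505
{B}: Z1→B 5·10=50, Z2→B 14·17=238, Z3→B 15·14=210, Z4→B 5·12=60, Z5→B 5·11=55, Z6→B 13·18=234. Service 847; fixed 27; total 874.
No other subset beats 453.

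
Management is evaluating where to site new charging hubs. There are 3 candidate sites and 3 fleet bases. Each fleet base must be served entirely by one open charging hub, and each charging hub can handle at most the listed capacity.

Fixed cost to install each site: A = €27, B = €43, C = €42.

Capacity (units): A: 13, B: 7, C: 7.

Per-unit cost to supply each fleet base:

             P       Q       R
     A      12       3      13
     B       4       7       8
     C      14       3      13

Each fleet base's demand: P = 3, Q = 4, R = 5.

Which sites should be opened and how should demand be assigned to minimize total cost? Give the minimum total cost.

Minimum total cost: 140

Open {A}: P→A 12·3=36, Q→A 3·4=12, R→A 13·5=65.
Loads: A carries 12/13. Service 113; fixed 27; total 140.
Next best feasible plan costs 158.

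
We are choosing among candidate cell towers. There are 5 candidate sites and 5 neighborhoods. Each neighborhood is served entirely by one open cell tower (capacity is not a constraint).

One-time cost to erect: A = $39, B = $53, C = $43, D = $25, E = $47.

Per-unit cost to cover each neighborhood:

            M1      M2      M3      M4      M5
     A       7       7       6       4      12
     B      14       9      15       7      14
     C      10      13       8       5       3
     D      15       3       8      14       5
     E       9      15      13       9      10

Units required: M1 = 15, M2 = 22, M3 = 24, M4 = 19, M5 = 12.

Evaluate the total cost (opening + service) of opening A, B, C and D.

Total cost: 587

Each neighborhood is assigned to its cheapest site among the open ones.
{A, B, C, D}: M1→A 7·15=105, M2→D 3·22=66, M3→A 6·24=144, M4→A 4·19=76, M5→C 3·12=36. Service 427; fixed 160; total 587.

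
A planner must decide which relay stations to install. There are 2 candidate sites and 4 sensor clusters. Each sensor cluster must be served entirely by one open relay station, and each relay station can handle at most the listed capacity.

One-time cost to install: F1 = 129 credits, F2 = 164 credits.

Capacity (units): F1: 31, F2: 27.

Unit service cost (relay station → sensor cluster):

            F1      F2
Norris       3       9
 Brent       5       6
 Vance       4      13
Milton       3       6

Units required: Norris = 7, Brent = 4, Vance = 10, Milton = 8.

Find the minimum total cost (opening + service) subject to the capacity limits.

Open {F1}: Norris→F1 3·7=21, Brent→F1 5·4=20, Vance→F1 4·10=40, Milton→F1 3·8=24.
Loads: F1 carries 29/31. Service 105; fixed 129; total 234.
Next best feasible plan costs 398.

Minimum total cost: 234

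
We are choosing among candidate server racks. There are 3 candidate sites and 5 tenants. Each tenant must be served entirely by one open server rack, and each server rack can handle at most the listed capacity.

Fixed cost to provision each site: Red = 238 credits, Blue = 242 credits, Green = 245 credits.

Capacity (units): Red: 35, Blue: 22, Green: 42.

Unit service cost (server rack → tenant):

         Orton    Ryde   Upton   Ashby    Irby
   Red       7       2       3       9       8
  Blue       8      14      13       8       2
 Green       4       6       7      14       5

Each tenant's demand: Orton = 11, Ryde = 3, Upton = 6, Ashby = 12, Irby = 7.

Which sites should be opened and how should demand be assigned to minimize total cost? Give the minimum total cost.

Open {Green}: Orton→Green 4·11=44, Ryde→Green 6·3=18, Upton→Green 7·6=42, Ashby→Green 14·12=168, Irby→Green 5·7=35.
Loads: Green carries 39/42. Service 307; fixed 245; total 552.
Next best feasible plan costs 691.

Minimum total cost: 552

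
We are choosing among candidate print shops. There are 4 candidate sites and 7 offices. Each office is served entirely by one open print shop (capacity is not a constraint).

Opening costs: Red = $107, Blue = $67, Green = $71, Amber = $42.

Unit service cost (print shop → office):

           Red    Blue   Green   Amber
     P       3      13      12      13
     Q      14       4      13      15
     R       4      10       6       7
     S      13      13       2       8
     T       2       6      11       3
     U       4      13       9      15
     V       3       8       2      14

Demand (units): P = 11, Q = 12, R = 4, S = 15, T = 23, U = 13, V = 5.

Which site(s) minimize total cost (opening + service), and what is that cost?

For any fixed open set, each office goes to its cheapest open site; total = fixed + service.
{Red, Blue, Green}: P→Red 3·11=33, Q→Blue 4·12=48, R→Red 4·4=16, S→Green 2·15=30, T→Red 2·23=46, U→Red 4·13=52, V→Green 2·5=10. Service 235; fixed 245; total 480.
{Red, Green}: service 343 + fixed 178 = 521
{Red, Blue, Green, Amber}: service 235 + fixed 287 = 522
{Amber}: service 805 + fixed 42 = 847
(All 15 nonempty subsets were checked; Red, Blue and Green is lowest.)

Open Red, Blue and Green; minimum total cost 480.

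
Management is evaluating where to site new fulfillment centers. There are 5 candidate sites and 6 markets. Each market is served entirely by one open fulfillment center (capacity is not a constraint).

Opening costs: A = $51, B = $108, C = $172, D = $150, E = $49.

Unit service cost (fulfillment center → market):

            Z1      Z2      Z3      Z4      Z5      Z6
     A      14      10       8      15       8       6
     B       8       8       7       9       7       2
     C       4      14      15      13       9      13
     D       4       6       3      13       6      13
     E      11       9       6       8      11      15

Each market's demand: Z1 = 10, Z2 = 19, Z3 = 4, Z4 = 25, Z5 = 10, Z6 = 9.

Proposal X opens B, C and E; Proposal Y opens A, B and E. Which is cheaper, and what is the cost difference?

Proposal Y is cheaper by 81.

Proposal X: {B, C, E}: Z1→C 4·10=40, Z2→B 8·19=152, Z3→E 6·4=24, Z4→E 8·25=200, Z5→B 7·10=70, Z6→B 2·9=18. Service 504; fixed 329; total 833.
Proposal Y: {A, B, E}: Z1→B 8·10=80, Z2→B 8·19=152, Z3→E 6·4=24, Z4→E 8·25=200, Z5→B 7·10=70, Z6→B 2·9=18. Service 544; fixed 208; total 752.
Difference: |833 − 752| = 81.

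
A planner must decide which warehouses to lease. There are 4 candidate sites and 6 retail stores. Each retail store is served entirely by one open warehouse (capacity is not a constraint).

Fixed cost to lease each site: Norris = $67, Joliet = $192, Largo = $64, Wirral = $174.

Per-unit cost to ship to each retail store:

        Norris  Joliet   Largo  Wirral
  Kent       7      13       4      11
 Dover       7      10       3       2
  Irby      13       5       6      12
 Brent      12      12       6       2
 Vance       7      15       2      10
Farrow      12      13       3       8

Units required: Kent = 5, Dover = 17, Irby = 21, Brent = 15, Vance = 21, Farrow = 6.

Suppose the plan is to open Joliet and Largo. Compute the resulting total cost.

Total cost: 582

Each retail store is assigned to its cheapest site among the open ones.
{Joliet, Largo}: Kent→Largo 4·5=20, Dover→Largo 3·17=51, Irby→Joliet 5·21=105, Brent→Largo 6·15=90, Vance→Largo 2·21=42, Farrow→Largo 3·6=18. Service 326; fixed 256; total 582.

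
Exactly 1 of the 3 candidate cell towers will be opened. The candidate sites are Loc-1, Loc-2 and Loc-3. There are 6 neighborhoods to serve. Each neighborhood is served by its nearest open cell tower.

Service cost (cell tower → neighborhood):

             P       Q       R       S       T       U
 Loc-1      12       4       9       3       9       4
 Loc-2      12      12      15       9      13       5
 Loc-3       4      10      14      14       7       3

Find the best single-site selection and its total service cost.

Choose Loc-1 only; total service cost 41.

With exactly 1 open, each neighborhood uses its cheapest among the chosen.
{Loc-1}: P→Loc-1 12, Q→Loc-1 4, R→Loc-1 9, S→Loc-1 3, T→Loc-1 9, U→Loc-1 4. Service cost 41.
{Loc-3}: service cost 52
{Loc-2}: service cost 66
Among all 3 size-1 choices, {Loc-1} is lowest.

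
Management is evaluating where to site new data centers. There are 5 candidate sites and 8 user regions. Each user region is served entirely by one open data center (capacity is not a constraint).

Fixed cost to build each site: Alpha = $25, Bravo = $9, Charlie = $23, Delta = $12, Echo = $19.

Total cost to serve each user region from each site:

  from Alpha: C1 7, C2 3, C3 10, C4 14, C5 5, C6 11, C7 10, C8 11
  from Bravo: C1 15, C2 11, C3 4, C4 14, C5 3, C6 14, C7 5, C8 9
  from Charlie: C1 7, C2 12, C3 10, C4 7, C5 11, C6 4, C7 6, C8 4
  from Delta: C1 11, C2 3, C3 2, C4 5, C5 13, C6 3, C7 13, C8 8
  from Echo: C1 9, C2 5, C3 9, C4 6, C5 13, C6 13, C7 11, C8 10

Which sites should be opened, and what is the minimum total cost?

Open Bravo and Delta; minimum total cost 61.

For any fixed open set, each user region goes to its cheapest open site; total = fixed + service.
{Bravo, Delta}: C1→Delta 11, C2→Delta 3, C3→Delta 2, C4→Delta 5, C5→Bravo 3, C6→Delta 3, C7→Bravo 5, C8→Delta 8. Service 40; fixed 21; total 61.
{Delta}: service 58 + fixed 12 = 70
{Bravo, Charlie, Delta}: service 32 + fixed 44 = 76
{Alpha, Bravo, Charlie, Delta, Echo}: service 32 + fixed 88 = 120
No other subset beats 61.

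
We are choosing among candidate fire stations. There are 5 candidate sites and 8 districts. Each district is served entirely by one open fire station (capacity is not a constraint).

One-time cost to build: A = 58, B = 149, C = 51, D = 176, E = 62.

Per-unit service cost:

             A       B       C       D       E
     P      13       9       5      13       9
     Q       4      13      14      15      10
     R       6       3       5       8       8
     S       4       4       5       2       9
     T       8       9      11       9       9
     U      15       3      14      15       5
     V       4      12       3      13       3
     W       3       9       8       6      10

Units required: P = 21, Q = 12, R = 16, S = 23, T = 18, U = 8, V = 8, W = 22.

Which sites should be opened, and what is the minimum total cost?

Open A, C and E; minimum total cost 770.

For any fixed open set, each district goes to its cheapest open site; total = fixed + service.
{A, C, E}: P→C 5·21=105, Q→A 4·12=48, R→C 5·16=80, S→A 4·23=92, T→A 8·18=144, U→E 5·8=40, V→C 3·8=24, W→A 3·22=66. Service 599; fixed 171; total 770.
{A, C}: service 671 + fixed 109 = 780
{A, B, C}: service 551 + fixed 258 = 809
{A, B, C, D, E}: service 505 + fixed 496 = 1001
No other subset beats 770.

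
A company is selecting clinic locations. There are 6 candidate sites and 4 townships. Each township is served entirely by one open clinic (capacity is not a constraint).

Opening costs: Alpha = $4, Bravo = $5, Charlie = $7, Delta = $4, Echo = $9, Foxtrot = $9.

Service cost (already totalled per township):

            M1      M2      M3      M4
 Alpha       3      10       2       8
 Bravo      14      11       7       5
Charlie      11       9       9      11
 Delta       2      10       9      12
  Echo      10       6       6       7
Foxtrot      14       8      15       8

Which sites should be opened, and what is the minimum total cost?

Open Alpha only; minimum total cost 27.

For any fixed open set, each township goes to its cheapest open site; total = fixed + service.
{Alpha}: M1→Alpha 3, M2→Alpha 10, M3→Alpha 2, M4→Alpha 8. Service 23; fixed 4; total 27.
{Alpha, Bravo}: service 20 + fixed 9 = 29
{Alpha, Delta}: service 22 + fixed 8 = 30
{Alpha, Bravo, Charlie, Delta, Echo, Foxtrot}: M1→Delta 2, M2→Echo 6, M3→Alpha 2, M4→Bravo 5. Service 15; fixed 38; total 53.
No other subset beats 27.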